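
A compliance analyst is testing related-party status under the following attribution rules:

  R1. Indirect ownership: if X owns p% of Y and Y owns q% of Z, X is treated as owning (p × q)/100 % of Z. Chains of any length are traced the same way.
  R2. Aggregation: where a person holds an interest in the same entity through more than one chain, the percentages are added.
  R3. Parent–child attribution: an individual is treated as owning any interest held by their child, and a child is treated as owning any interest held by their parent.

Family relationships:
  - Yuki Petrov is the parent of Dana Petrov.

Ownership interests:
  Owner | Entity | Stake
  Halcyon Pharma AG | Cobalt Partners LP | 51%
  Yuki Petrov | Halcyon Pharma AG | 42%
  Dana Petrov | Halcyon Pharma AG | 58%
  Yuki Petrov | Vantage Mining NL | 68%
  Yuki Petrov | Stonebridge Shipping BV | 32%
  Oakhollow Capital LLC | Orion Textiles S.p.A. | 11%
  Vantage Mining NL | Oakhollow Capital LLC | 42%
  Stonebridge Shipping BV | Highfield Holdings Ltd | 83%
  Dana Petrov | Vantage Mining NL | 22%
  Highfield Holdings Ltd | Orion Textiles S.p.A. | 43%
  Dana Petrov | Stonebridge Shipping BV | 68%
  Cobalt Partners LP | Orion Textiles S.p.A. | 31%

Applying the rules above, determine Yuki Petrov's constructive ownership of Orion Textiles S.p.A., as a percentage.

55.658%

By parent–child attribution (R3), Yuki Petrov is treated as also owning Dana Petrov's interest in Vantage Mining NL, giving 68% + 22% = 90%.
By parent–child attribution (R3), Yuki Petrov is treated as also owning Dana Petrov's interest in Stonebridge Shipping BV, giving 32% + 68% = 100%.
By parent–child attribution (R3), Yuki Petrov is treated as also owning Dana Petrov's interest in Halcyon Pharma AG, giving 42% + 58% = 100%.
Chain via Vantage Mining NL → Oakhollow Capital LLC (R1): 90% × 42% × 11% = 4.158% of Orion Textiles S.p.A.
Chain via Stonebridge Shipping BV → Highfield Holdings Ltd (R1): 100% × 83% × 43% = 35.69% of Orion Textiles S.p.A.
Chain via Halcyon Pharma AG → Cobalt Partners LP (R1): 100% × 51% × 31% = 15.81% of Orion Textiles S.p.A.
Aggregating (R2): 4.158% + 35.69% + 15.81% = 55.658%.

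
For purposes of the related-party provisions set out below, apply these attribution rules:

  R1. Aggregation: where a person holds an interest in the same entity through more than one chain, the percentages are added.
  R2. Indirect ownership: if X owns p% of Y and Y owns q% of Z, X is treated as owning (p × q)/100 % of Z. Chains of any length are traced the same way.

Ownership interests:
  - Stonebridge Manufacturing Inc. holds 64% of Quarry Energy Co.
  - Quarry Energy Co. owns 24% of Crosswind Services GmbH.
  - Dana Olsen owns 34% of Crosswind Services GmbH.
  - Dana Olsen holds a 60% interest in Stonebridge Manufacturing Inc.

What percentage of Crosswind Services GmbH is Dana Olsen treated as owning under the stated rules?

Chain via Stonebridge Manufacturing Inc. → Quarry Energy Co. (R2): 60% × 64% × 24% = 9.216% of Crosswind Services GmbH.
Direct interest in Crosswind Services GmbH: 34%.
Aggregating (R1): 9.216% + 34% = 43.216%.

43.216%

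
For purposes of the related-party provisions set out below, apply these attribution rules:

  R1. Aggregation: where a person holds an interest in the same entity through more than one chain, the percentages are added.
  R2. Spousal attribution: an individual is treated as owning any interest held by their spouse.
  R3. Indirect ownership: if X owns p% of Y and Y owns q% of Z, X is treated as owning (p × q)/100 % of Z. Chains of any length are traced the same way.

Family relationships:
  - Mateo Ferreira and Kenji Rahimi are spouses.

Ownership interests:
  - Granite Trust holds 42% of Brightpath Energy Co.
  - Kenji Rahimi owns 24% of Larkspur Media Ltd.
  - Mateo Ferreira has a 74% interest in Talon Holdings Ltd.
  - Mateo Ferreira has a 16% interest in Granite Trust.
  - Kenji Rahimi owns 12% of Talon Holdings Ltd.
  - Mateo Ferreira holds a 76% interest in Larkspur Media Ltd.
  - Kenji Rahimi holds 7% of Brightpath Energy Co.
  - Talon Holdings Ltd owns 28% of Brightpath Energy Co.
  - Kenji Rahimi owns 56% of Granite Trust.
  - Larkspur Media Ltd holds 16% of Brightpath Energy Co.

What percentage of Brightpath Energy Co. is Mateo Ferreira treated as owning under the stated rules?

By spousal attribution (R2), Mateo Ferreira is treated as also owning Kenji Rahimi's interest in Talon Holdings Ltd, giving 74% + 12% = 86%.
By spousal attribution (R2), Mateo Ferreira is treated as also owning Kenji Rahimi's interest in Granite Trust, giving 16% + 56% = 72%.
By spousal attribution (R2), Mateo Ferreira is treated as also owning Kenji Rahimi's interest in Larkspur Media Ltd, giving 76% + 24% = 100%.
By spousal attribution (R2), Mateo Ferreira is treated as owning Kenji Rahimi's 7% interest in Brightpath Energy Co.
Chain via Talon Holdings Ltd (R3): 86% × 28% = 24.08% of Brightpath Energy Co.
Chain via Granite Trust (R3): 72% × 42% = 30.24% of Brightpath Energy Co.
Chain via Larkspur Media Ltd (R3): 100% × 16% = 16% of Brightpath Energy Co.
Direct interest in Brightpath Energy Co: 7%.
Aggregating (R1): 24.08% + 30.24% + 16% + 7% = 77.32%.

77.32%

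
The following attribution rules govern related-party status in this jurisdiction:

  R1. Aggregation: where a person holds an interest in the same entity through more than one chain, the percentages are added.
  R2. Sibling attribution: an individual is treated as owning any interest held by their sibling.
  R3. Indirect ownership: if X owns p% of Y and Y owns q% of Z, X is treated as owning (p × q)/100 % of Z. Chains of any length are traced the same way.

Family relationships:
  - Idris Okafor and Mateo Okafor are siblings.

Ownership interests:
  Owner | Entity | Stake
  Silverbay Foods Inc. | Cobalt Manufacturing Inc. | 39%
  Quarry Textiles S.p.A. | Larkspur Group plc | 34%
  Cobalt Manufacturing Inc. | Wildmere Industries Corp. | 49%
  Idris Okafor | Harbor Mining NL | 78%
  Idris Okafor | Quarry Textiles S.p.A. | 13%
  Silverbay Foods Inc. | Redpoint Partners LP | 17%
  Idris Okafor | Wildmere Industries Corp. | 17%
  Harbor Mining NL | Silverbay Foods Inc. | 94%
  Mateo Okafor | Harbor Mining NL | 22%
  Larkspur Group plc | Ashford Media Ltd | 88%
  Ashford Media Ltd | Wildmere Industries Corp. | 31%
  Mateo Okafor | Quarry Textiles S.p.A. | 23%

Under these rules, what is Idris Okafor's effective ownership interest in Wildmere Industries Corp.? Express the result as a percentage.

By sibling attribution (R2), Idris Okafor is treated as also owning Mateo Okafor's interest in Harbor Mining NL, giving 78% + 22% = 100%.
By sibling attribution (R2), Idris Okafor is treated as also owning Mateo Okafor's interest in Quarry Textiles S.p.A, giving 13% + 23% = 36%.
Chain via Harbor Mining NL → Silverbay Foods Inc. → Cobalt Manufacturing Inc. (R3): 100% × 94% × 39% × 49% = 17.9634% of Wildmere Industries Corp.
Chain via Quarry Textiles S.p.A. → Larkspur Group plc → Ashford Media Ltd (R3): 36% × 34% × 88% × 31% = 3.339072% of Wildmere Industries Corp.
Direct interest in Wildmere Industries Corp: 17%.
Aggregating (R1): 17.9634% + 3.339072% + 17% = 38.302472%.

38.302472%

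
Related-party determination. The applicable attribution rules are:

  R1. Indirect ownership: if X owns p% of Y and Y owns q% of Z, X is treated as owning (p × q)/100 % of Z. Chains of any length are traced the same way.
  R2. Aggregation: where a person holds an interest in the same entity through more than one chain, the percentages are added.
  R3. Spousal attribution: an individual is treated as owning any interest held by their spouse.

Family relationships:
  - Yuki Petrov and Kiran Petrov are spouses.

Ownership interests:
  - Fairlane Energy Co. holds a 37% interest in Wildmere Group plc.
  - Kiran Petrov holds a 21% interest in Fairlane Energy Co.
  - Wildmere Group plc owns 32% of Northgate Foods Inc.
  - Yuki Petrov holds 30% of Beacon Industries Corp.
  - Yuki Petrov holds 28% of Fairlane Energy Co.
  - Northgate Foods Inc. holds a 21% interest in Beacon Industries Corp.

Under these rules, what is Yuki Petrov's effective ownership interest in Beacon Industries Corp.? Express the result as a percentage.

31.218336%

By spousal attribution (R3), Yuki Petrov is treated as also owning Kiran Petrov's interest in Fairlane Energy Co, giving 28% + 21% = 49%.
Chain via Fairlane Energy Co. → Wildmere Group plc → Northgate Foods Inc. (R1): 49% × 37% × 32% × 21% = 1.218336% of Beacon Industries Corp.
Direct interest in Beacon Industries Corp: 30%.
Aggregating (R2): 1.218336% + 30% = 31.218336%.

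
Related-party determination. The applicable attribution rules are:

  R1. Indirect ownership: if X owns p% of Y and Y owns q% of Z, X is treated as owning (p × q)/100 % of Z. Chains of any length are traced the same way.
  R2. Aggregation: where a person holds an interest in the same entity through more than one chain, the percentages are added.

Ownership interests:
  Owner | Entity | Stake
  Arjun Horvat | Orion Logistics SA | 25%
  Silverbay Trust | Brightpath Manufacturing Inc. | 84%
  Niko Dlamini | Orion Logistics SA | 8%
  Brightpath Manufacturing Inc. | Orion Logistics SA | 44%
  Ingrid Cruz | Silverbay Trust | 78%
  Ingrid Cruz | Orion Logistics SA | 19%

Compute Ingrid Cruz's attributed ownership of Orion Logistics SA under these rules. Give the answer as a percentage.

47.8288%

Chain via Silverbay Trust → Brightpath Manufacturing Inc. (R1): 78% × 84% × 44% = 28.8288% of Orion Logistics SA.
Direct interest in Orion Logistics SA: 19%.
Aggregating (R2): 28.8288% + 19% = 47.8288%.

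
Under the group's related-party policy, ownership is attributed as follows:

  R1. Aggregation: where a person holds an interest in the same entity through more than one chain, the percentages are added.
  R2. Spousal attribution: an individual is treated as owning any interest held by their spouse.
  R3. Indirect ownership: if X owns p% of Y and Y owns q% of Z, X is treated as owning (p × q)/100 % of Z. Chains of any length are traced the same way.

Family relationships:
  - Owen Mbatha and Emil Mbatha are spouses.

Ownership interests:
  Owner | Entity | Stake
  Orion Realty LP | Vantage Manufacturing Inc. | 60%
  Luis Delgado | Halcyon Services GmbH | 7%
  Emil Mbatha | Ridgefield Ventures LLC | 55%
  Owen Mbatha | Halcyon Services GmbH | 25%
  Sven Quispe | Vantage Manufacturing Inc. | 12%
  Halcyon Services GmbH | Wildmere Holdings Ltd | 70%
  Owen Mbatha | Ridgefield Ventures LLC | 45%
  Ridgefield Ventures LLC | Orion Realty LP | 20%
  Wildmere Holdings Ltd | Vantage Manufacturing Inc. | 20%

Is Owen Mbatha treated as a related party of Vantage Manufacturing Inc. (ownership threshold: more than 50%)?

No

By spousal attribution (R2), Owen Mbatha is treated as also owning Emil Mbatha's interest in Ridgefield Ventures LLC, giving 45% + 55% = 100%.
Chain via Halcyon Services GmbH → Wildmere Holdings Ltd (R3): 25% × 70% × 20% = 3.5% of Vantage Manufacturing Inc.
Chain via Ridgefield Ventures LLC → Orion Realty LP (R3): 100% × 20% × 60% = 12% of Vantage Manufacturing Inc.
Aggregating (R1): 3.5% + 12% = 15.5%.
15.5% does not exceed the 50% threshold, so Owen is not a related party to Vantage Manufacturing Inc.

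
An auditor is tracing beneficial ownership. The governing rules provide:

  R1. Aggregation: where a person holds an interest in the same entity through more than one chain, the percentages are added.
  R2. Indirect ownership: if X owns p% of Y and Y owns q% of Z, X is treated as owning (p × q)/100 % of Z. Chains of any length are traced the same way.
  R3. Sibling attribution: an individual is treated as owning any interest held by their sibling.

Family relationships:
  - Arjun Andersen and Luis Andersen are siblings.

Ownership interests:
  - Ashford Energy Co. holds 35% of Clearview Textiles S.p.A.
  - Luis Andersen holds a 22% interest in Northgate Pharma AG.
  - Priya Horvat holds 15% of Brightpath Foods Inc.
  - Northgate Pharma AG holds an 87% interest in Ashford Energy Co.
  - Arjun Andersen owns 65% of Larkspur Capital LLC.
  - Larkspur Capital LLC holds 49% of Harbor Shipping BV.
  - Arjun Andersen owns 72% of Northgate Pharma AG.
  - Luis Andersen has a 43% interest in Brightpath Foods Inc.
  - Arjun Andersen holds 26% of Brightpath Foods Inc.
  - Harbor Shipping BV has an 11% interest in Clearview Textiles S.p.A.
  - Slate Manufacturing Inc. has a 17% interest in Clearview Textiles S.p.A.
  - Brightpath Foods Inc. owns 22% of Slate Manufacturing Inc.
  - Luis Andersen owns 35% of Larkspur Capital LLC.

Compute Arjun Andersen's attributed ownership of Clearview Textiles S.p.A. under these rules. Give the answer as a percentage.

By sibling attribution (R3), Arjun Andersen is treated as also owning Luis Andersen's interest in Northgate Pharma AG, giving 72% + 22% = 94%.
By sibling attribution (R3), Arjun Andersen is treated as also owning Luis Andersen's interest in Larkspur Capital LLC, giving 65% + 35% = 100%.
By sibling attribution (R3), Arjun Andersen is treated as also owning Luis Andersen's interest in Brightpath Foods Inc, giving 26% + 43% = 69%.
Chain via Northgate Pharma AG → Ashford Energy Co. (R2): 94% × 87% × 35% = 28.623% of Clearview Textiles S.p.A.
Chain via Larkspur Capital LLC → Harbor Shipping BV (R2): 100% × 49% × 11% = 5.39% of Clearview Textiles S.p.A.
Chain via Brightpath Foods Inc. → Slate Manufacturing Inc. (R2): 69% × 22% × 17% = 2.5806% of Clearview Textiles S.p.A.
Aggregating (R1): 28.623% + 5.39% + 2.5806% = 36.5936%.

36.5936%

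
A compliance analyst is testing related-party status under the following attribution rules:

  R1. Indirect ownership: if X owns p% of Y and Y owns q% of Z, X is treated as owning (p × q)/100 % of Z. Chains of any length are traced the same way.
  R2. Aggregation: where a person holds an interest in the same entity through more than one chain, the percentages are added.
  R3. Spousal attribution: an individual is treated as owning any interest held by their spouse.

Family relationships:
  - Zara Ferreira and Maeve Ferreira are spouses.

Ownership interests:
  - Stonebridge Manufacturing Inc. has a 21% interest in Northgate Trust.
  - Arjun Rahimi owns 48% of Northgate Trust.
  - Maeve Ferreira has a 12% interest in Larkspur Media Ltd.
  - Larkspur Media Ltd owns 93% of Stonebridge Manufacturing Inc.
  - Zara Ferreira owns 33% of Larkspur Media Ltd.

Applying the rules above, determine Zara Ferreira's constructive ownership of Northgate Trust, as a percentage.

8.7885%

By spousal attribution (R3), Zara Ferreira is treated as also owning Maeve Ferreira's interest in Larkspur Media Ltd, giving 33% + 12% = 45%.
Chain via Larkspur Media Ltd → Stonebridge Manufacturing Inc. (R1): 45% × 93% × 21% = 8.7885% of Northgate Trust.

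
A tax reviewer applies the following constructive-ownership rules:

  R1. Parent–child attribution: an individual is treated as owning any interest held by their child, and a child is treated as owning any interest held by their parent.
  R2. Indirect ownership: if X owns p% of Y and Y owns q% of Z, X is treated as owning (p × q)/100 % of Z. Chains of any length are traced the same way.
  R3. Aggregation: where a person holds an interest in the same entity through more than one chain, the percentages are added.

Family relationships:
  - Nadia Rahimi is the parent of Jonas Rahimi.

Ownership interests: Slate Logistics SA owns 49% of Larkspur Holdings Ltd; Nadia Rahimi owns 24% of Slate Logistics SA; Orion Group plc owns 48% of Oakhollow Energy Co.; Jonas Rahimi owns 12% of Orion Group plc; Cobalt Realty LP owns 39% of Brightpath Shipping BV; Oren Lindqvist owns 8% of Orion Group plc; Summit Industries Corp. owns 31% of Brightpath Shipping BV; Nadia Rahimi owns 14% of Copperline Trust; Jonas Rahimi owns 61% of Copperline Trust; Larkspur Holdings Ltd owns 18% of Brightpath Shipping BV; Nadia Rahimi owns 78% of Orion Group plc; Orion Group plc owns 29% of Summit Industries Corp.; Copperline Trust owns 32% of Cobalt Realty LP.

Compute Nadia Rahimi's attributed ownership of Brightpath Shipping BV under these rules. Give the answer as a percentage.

By parent–child attribution (R1), Nadia Rahimi is treated as also owning Jonas Rahimi's interest in Copperline Trust, giving 14% + 61% = 75%.
By parent–child attribution (R1), Nadia Rahimi is treated as also owning Jonas Rahimi's interest in Orion Group plc, giving 78% + 12% = 90%.
Chain via Copperline Trust → Cobalt Realty LP (R2): 75% × 32% × 39% = 9.36% of Brightpath Shipping BV.
Chain via Orion Group plc → Summit Industries Corp. (R2): 90% × 29% × 31% = 8.091% of Brightpath Shipping BV.
Chain via Slate Logistics SA → Larkspur Holdings Ltd (R2): 24% × 49% × 18% = 2.1168% of Brightpath Shipping BV.
Aggregating (R3): 9.36% + 8.091% + 2.1168% = 19.5678%.

19.5678%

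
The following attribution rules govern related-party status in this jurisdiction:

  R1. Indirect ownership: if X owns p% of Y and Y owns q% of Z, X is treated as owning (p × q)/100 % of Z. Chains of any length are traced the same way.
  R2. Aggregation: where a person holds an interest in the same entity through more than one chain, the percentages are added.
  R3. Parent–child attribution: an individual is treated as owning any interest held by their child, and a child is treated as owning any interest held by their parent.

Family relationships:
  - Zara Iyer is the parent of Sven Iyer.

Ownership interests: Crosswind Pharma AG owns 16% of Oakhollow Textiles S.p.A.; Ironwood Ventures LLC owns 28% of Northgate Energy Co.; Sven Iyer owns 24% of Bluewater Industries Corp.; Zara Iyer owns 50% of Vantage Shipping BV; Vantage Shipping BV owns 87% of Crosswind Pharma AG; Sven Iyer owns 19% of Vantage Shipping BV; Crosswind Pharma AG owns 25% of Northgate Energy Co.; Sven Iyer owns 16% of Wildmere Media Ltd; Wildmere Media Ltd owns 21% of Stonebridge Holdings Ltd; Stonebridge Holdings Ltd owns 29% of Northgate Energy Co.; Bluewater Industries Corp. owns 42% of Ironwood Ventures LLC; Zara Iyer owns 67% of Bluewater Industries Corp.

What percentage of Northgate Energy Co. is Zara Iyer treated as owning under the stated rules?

By parent–child attribution (R3), Zara Iyer is treated as also owning Sven Iyer's interest in Bluewater Industries Corp, giving 67% + 24% = 91%.
By parent–child attribution (R3), Zara Iyer is treated as also owning Sven Iyer's interest in Vantage Shipping BV, giving 50% + 19% = 69%.
By parent–child attribution (R3), Zara Iyer is treated as owning Sven Iyer's 16% interest in Wildmere Media Ltd.
Chain via Bluewater Industries Corp. → Ironwood Ventures LLC (R1): 91% × 42% × 28% = 10.7016% of Northgate Energy Co.
Chain via Vantage Shipping BV → Crosswind Pharma AG (R1): 69% × 87% × 25% = 15.0075% of Northgate Energy Co.
Chain via Wildmere Media Ltd → Stonebridge Holdings Ltd (R1): 16% × 21% × 29% = 0.9744% of Northgate Energy Co.
Aggregating (R2): 10.7016% + 15.0075% + 0.9744% = 26.6835%.

26.6835%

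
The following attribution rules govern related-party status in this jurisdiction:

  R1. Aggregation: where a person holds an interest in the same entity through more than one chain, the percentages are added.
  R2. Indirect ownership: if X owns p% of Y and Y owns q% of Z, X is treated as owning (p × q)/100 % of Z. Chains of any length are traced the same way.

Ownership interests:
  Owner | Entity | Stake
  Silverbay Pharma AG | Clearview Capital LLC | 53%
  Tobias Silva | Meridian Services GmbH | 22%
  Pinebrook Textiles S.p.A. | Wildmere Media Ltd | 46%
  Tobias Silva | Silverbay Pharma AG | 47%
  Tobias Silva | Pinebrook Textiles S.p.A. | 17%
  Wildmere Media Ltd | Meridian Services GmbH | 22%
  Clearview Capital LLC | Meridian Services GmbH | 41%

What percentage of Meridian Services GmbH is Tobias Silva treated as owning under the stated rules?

Chain via Pinebrook Textiles S.p.A. → Wildmere Media Ltd (R2): 17% × 46% × 22% = 1.7204% of Meridian Services GmbH.
Chain via Silverbay Pharma AG → Clearview Capital LLC (R2): 47% × 53% × 41% = 10.2131% of Meridian Services GmbH.
Direct interest in Meridian Services GmbH: 22%.
Aggregating (R1): 1.7204% + 10.2131% + 22% = 33.9335%.

33.9335%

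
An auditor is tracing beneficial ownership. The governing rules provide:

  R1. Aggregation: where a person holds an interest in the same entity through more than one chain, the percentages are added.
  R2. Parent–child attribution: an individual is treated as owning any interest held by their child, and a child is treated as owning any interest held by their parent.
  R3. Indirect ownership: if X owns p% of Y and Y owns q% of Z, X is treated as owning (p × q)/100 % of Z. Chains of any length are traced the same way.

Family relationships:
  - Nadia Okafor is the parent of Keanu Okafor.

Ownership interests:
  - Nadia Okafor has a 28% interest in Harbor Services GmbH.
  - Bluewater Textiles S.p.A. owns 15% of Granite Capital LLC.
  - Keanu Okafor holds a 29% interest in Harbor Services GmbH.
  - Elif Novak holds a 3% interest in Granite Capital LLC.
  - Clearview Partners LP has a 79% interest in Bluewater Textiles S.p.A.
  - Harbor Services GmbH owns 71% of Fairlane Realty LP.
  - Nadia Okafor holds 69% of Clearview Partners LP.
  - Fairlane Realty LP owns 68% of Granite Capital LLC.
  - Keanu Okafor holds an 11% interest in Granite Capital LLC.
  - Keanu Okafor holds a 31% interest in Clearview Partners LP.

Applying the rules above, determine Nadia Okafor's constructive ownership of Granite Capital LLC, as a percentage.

50.3696%

By parent–child attribution (R2), Nadia Okafor is treated as also owning Keanu Okafor's interest in Harbor Services GmbH, giving 28% + 29% = 57%.
By parent–child attribution (R2), Nadia Okafor is treated as also owning Keanu Okafor's interest in Clearview Partners LP, giving 69% + 31% = 100%.
By parent–child attribution (R2), Nadia Okafor is treated as owning Keanu Okafor's 11% interest in Granite Capital LLC.
Chain via Harbor Services GmbH → Fairlane Realty LP (R3): 57% × 71% × 68% = 27.5196% of Granite Capital LLC.
Chain via Clearview Partners LP → Bluewater Textiles S.p.A. (R3): 100% × 79% × 15% = 11.85% of Granite Capital LLC.
Direct interest in Granite Capital LLC: 11%.
Aggregating (R1): 27.5196% + 11.85% + 11% = 50.3696%.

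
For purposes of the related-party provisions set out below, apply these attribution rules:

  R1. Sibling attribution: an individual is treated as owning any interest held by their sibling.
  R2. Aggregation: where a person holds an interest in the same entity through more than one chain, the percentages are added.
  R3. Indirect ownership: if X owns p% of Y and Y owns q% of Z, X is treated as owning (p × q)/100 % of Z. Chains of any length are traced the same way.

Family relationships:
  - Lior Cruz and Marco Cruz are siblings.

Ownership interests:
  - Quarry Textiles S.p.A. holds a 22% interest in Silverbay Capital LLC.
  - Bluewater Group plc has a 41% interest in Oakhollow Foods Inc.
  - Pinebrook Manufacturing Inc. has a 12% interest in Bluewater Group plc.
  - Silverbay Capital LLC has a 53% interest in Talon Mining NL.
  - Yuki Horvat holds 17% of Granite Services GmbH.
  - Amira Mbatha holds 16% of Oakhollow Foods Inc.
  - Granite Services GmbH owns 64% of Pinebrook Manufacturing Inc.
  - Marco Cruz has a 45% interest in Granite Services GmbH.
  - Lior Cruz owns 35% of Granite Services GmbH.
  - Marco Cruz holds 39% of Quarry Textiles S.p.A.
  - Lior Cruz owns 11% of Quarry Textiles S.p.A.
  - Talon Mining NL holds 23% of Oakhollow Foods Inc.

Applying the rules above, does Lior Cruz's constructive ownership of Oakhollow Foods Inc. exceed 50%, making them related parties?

No

By sibling attribution (R1), Lior Cruz is treated as also owning Marco Cruz's interest in Quarry Textiles S.p.A, giving 11% + 39% = 50%.
By sibling attribution (R1), Lior Cruz is treated as also owning Marco Cruz's interest in Granite Services GmbH, giving 35% + 45% = 80%.
Chain via Quarry Textiles S.p.A. → Silverbay Capital LLC → Talon Mining NL (R3): 50% × 22% × 53% × 23% = 1.3409% of Oakhollow Foods Inc.
Chain via Granite Services GmbH → Pinebrook Manufacturing Inc. → Bluewater Group plc (R3): 80% × 64% × 12% × 41% = 2.51904% of Oakhollow Foods Inc.
Aggregating (R2): 1.3409% + 2.51904% = 3.85994%.
3.85994% does not exceed the 50% threshold, so Lior is not a related party to Oakhollow Foods Inc.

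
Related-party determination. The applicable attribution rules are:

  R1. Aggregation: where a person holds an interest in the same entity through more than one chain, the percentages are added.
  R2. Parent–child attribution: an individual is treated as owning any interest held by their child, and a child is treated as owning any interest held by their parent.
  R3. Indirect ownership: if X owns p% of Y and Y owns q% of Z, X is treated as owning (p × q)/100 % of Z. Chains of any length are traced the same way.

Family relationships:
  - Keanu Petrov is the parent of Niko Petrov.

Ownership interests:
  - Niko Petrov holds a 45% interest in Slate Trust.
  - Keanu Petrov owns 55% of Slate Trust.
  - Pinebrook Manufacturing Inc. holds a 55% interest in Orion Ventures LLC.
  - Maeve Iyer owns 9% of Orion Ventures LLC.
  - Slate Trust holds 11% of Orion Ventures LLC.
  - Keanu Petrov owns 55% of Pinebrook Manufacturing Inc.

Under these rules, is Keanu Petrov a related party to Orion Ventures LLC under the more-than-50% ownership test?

No

By parent–child attribution (R2), Keanu Petrov is treated as also owning Niko Petrov's interest in Slate Trust, giving 55% + 45% = 100%.
Chain via Pinebrook Manufacturing Inc. (R3): 55% × 55% = 30.25% of Orion Ventures LLC.
Chain via Slate Trust (R3): 100% × 11% = 11% of Orion Ventures LLC.
Aggregating (R1): 30.25% + 11% = 41.25%.
41.25% does not exceed the 50% threshold, so Keanu is not a related party to Orion Ventures LLC.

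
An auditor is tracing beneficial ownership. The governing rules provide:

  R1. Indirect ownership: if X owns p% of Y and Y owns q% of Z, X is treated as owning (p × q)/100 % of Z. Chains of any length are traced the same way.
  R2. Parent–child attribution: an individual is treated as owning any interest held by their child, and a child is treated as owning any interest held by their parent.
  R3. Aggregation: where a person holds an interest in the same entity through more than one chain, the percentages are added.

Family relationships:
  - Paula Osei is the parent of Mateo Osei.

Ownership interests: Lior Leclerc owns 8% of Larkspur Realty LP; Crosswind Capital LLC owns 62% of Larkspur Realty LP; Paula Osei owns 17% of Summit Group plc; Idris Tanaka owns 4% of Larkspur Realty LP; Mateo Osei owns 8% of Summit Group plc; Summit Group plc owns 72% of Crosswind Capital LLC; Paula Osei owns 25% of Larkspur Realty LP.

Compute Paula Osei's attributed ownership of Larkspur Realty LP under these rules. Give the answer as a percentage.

36.16%

By parent–child attribution (R2), Paula Osei is treated as also owning Mateo Osei's interest in Summit Group plc, giving 17% + 8% = 25%.
Chain via Summit Group plc → Crosswind Capital LLC (R1): 25% × 72% × 62% = 11.16% of Larkspur Realty LP.
Direct interest in Larkspur Realty LP: 25%.
Aggregating (R3): 11.16% + 25% = 36.16%.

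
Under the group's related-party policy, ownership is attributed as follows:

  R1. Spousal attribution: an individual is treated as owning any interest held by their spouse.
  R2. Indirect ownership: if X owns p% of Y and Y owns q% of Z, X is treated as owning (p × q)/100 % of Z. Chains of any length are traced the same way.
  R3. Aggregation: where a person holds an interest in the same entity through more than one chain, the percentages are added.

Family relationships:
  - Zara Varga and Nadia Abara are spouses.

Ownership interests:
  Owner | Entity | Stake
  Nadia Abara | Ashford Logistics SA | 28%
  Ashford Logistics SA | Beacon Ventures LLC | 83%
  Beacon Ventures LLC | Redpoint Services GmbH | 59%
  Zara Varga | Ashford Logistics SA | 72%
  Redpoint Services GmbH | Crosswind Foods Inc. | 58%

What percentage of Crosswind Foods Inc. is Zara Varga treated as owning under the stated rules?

By spousal attribution (R1), Zara Varga is treated as also owning Nadia Abara's interest in Ashford Logistics SA, giving 72% + 28% = 100%.
Chain via Ashford Logistics SA → Beacon Ventures LLC → Redpoint Services GmbH (R2): 100% × 83% × 59% × 58% = 28.4026% of Crosswind Foods Inc.

28.4026%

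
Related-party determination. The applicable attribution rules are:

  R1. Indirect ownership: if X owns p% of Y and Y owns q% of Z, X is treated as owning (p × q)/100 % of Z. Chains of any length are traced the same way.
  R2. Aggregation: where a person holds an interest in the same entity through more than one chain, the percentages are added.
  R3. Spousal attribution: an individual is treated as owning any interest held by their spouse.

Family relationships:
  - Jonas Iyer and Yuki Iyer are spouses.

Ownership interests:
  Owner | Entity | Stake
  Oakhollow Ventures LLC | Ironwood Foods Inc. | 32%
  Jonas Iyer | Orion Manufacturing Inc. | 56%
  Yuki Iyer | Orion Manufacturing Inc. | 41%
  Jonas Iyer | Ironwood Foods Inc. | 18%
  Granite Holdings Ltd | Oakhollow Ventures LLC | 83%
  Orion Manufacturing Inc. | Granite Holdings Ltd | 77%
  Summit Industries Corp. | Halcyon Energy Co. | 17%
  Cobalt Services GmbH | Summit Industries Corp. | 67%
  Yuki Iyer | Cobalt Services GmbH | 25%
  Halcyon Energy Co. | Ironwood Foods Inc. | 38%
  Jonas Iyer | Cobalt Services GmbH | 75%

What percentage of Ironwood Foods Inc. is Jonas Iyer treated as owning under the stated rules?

42.165864%

By spousal attribution (R3), Jonas Iyer is treated as also owning Yuki Iyer's interest in Cobalt Services GmbH, giving 75% + 25% = 100%.
By spousal attribution (R3), Jonas Iyer is treated as also owning Yuki Iyer's interest in Orion Manufacturing Inc, giving 56% + 41% = 97%.
Chain via Cobalt Services GmbH → Summit Industries Corp. → Halcyon Energy Co. (R1): 100% × 67% × 17% × 38% = 4.3282% of Ironwood Foods Inc.
Chain via Orion Manufacturing Inc. → Granite Holdings Ltd → Oakhollow Ventures LLC (R1): 97% × 77% × 83% × 32% = 19.837664% of Ironwood Foods Inc.
Direct interest in Ironwood Foods Inc: 18%.
Aggregating (R2): 4.3282% + 19.837664% + 18% = 42.165864%.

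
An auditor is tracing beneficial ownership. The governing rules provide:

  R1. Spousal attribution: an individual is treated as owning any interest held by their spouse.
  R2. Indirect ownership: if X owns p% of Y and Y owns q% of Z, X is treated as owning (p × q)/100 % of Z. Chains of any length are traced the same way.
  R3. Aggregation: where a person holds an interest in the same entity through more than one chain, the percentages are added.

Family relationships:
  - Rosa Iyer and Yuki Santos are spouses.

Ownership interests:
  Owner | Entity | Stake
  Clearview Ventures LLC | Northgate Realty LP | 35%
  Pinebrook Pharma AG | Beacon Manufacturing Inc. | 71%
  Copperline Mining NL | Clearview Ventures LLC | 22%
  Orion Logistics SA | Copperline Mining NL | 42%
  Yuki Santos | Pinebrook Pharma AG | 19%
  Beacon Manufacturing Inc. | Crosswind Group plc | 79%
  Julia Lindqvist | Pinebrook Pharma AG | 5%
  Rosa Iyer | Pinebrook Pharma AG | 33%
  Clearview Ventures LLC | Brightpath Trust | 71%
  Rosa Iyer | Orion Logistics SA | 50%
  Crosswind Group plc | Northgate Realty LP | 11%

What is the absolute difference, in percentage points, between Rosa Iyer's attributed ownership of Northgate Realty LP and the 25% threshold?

By spousal attribution (R1), Rosa Iyer is treated as also owning Yuki Santos's interest in Pinebrook Pharma AG, giving 33% + 19% = 52%.
Chain via Orion Logistics SA → Copperline Mining NL → Clearview Ventures LLC (R2): 50% × 42% × 22% × 35% = 1.617% of Northgate Realty LP.
Chain via Pinebrook Pharma AG → Beacon Manufacturing Inc. → Crosswind Group plc (R2): 52% × 71% × 79% × 11% = 3.208348% of Northgate Realty LP.
Aggregating (R3): 1.617% + 3.208348% = 4.825348%.
4.825348% falls short of the 25% threshold by 20.174652 percentage points.

20.174652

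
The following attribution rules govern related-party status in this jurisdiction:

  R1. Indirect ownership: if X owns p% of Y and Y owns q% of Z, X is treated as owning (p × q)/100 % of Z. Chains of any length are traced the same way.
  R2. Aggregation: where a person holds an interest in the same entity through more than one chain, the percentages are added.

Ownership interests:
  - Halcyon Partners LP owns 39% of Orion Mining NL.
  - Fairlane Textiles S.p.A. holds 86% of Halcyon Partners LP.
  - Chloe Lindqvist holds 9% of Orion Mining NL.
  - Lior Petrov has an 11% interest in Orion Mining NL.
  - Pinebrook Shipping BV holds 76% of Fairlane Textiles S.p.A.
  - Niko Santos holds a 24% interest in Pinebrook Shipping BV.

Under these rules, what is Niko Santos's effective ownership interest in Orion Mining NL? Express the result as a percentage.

6.117696%

Chain via Pinebrook Shipping BV → Fairlane Textiles S.p.A. → Halcyon Partners LP (R1): 24% × 76% × 86% × 39% = 6.117696% of Orion Mining NL.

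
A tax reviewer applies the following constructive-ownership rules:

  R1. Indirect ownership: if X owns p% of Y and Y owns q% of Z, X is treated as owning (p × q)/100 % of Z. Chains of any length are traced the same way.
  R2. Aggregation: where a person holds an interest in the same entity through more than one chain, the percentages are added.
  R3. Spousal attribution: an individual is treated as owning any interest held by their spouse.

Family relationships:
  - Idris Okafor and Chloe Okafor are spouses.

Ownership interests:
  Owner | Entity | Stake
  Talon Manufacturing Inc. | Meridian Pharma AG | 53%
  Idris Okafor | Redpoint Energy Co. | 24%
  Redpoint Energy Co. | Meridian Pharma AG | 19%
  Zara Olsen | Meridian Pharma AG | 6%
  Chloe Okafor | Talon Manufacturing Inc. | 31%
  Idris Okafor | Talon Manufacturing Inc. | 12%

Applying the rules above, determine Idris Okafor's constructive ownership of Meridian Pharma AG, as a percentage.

27.35%

By spousal attribution (R3), Idris Okafor is treated as also owning Chloe Okafor's interest in Talon Manufacturing Inc, giving 12% + 31% = 43%.
Chain via Redpoint Energy Co. (R1): 24% × 19% = 4.56% of Meridian Pharma AG.
Chain via Talon Manufacturing Inc. (R1): 43% × 53% = 22.79% of Meridian Pharma AG.
Aggregating (R2): 4.56% + 22.79% = 27.35%.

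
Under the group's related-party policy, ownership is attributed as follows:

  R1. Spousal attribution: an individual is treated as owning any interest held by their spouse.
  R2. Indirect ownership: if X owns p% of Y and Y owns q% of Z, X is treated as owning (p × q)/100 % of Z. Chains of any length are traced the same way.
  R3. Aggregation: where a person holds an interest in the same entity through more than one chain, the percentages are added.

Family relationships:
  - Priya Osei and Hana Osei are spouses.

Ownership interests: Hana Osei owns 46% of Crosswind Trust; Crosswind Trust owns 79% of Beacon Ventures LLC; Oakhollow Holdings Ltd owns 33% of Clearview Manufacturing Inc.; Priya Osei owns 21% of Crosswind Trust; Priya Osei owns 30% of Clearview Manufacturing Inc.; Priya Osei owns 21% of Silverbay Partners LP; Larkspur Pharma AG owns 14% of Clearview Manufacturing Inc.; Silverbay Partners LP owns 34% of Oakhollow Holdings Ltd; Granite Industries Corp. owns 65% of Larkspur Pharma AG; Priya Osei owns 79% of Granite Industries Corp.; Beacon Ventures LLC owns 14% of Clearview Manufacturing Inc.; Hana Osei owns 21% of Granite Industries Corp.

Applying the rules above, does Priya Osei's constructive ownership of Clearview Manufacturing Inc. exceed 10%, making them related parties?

By spousal attribution (R1), Priya Osei is treated as also owning Hana Osei's interest in Granite Industries Corp, giving 79% + 21% = 100%.
By spousal attribution (R1), Priya Osei is treated as also owning Hana Osei's interest in Crosswind Trust, giving 21% + 46% = 67%.
Chain via Granite Industries Corp. → Larkspur Pharma AG (R2): 100% × 65% × 14% = 9.1% of Clearview Manufacturing Inc.
Chain via Silverbay Partners LP → Oakhollow Holdings Ltd (R2): 21% × 34% × 33% = 2.3562% of Clearview Manufacturing Inc.
Chain via Crosswind Trust → Beacon Ventures LLC (R2): 67% × 79% × 14% = 7.4102% of Clearview Manufacturing Inc.
Direct interest in Clearview Manufacturing Inc: 30%.
Aggregating (R3): 9.1% + 2.3562% + 7.4102% + 30% = 48.8664%.
48.8664% exceeds the 10% threshold, so Priya is a related party to Clearview Manufacturing Inc.

Yes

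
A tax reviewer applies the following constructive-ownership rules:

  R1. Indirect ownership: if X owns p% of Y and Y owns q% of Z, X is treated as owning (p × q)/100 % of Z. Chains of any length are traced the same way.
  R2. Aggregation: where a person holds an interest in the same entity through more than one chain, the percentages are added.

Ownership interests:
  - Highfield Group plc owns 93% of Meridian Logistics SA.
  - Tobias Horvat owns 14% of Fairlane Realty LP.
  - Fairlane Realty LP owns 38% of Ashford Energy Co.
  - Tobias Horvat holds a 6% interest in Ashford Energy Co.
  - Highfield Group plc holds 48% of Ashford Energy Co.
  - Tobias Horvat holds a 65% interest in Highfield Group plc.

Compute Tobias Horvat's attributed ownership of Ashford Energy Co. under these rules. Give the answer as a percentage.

Chain via Highfield Group plc (R1): 65% × 48% = 31.2% of Ashford Energy Co.
Chain via Fairlane Realty LP (R1): 14% × 38% = 5.32% of Ashford Energy Co.
Direct interest in Ashford Energy Co: 6%.
Aggregating (R2): 31.2% + 5.32% + 6% = 42.52%.

42.52%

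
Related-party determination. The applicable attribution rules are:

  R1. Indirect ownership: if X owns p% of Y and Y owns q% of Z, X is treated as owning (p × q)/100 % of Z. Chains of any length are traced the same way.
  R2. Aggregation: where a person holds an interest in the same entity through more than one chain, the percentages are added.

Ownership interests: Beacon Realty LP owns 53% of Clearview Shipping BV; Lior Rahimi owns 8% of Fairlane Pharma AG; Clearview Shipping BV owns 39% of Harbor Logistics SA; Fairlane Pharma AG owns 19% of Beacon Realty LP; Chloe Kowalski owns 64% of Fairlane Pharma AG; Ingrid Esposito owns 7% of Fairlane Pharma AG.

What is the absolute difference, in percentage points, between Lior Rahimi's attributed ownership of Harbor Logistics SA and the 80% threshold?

79.685816

Chain via Fairlane Pharma AG → Beacon Realty LP → Clearview Shipping BV (R1): 8% × 19% × 53% × 39% = 0.314184% of Harbor Logistics SA.
0.314184% falls short of the 80% threshold by 79.685816 percentage points.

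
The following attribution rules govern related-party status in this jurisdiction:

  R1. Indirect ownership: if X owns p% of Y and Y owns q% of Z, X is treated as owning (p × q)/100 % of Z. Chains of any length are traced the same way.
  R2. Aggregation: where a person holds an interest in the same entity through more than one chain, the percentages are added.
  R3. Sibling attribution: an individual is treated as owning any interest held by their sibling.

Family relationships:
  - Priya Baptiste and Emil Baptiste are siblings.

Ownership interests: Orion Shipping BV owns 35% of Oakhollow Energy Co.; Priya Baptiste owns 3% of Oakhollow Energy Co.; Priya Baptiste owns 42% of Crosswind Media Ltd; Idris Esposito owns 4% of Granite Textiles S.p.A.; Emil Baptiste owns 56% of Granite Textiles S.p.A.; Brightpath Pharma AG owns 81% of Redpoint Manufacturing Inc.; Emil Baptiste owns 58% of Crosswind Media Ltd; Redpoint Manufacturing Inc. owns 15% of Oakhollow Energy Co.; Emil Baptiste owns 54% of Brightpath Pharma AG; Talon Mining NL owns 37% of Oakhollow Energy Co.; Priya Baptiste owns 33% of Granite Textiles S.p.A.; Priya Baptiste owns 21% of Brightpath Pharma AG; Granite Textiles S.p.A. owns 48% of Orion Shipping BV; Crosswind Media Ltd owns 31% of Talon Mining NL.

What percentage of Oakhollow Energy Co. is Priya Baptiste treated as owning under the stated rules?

By sibling attribution (R3), Priya Baptiste is treated as also owning Emil Baptiste's interest in Granite Textiles S.p.A, giving 33% + 56% = 89%.
By sibling attribution (R3), Priya Baptiste is treated as also owning Emil Baptiste's interest in Crosswind Media Ltd, giving 42% + 58% = 100%.
By sibling attribution (R3), Priya Baptiste is treated as also owning Emil Baptiste's interest in Brightpath Pharma AG, giving 21% + 54% = 75%.
Chain via Granite Textiles S.p.A. → Orion Shipping BV (R1): 89% × 48% × 35% = 14.952% of Oakhollow Energy Co.
Chain via Crosswind Media Ltd → Talon Mining NL (R1): 100% × 31% × 37% = 11.47% of Oakhollow Energy Co.
Chain via Brightpath Pharma AG → Redpoint Manufacturing Inc. (R1): 75% × 81% × 15% = 9.1125% of Oakhollow Energy Co.
Direct interest in Oakhollow Energy Co: 3%.
Aggregating (R2): 14.952% + 11.47% + 9.1125% + 3% = 38.5345%.

38.5345%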